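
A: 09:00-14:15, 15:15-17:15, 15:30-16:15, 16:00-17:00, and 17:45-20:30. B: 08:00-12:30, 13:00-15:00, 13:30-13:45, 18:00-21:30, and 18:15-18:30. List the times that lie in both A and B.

09:00–12:30, 13:00–14:15, 18:00–20:30

First set merges to 09:00–14:15, 15:15–17:15, 17:45–20:30.
Second set merges to 08:00–12:30, 13:00–15:00, 18:00–21:30.
09:00–14:15 meets the second set on 09:00–12:30, 13:00–14:15.
15:15–17:15: no overlap with the second set.
17:45–20:30 meets the second set on 18:00–20:30.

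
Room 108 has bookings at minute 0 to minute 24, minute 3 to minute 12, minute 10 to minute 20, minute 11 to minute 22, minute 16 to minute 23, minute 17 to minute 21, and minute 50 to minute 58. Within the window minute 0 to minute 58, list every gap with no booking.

minute 24 to minute 50

Covered (merged): minute 0 to minute 24, minute 50 to minute 58.
Complement within minute 0 to minute 58: minute 24 to minute 50.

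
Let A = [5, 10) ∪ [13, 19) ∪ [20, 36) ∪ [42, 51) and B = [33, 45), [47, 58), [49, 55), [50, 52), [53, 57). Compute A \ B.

[5, 10) ∪ [13, 19) ∪ [20, 33) ∪ [45, 47)

B, merged: [33, 45), [47, 58).
[5, 10): nothing removed.
[13, 19): nothing removed.
[20, 36) \ B = [20, 33).
[42, 51) \ B = [45, 47).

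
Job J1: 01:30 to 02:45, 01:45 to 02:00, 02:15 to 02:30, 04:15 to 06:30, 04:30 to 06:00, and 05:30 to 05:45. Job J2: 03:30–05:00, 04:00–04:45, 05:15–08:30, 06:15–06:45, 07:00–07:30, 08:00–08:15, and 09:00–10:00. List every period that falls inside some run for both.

04:15–05:00, 05:15–06:30

Merge the first list: 01:30–02:45, 04:15–06:30.
Merge the second list: 03:30–05:00, 05:15–08:30, 09:00–10:00.
01:30–02:45: no overlap with the second set.
04:15–06:30 meets the second set on 04:15–05:00, 05:15–06:30.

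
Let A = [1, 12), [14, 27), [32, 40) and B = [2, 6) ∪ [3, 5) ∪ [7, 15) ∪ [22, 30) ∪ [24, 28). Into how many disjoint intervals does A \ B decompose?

Merge the second list: [2, 6), [7, 15), [22, 30).
A \ B = [1, 2), [6, 7), [15, 22), [32, 40).
That is 4 disjoint pieces.

4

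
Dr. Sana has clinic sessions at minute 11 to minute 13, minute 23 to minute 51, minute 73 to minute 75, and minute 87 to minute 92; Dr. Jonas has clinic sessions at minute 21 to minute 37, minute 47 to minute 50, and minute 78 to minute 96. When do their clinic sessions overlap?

minute 11 to minute 13 falls entirely outside B.
minute 23 to minute 51 overlaps B on minute 23 to minute 37, minute 47 to minute 50.
minute 73 to minute 75 falls entirely outside B.
minute 87 to minute 92 overlaps B on minute 87 to minute 92.

minute 23 to minute 37, minute 47 to minute 50, minute 87 to minute 92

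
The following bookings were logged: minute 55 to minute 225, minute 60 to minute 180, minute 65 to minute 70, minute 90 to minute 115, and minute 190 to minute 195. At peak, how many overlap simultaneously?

3

At minute 65, 3 of the intervals are simultaneously active.
No point has more.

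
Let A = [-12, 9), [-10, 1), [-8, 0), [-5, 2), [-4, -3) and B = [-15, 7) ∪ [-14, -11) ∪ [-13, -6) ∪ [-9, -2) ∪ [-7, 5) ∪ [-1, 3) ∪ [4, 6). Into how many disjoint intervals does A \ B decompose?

First set merges to [-12, 9).
Second set merges to [-15, 7).
A \ B = [7, 9).
That is 1 disjoint piece.

1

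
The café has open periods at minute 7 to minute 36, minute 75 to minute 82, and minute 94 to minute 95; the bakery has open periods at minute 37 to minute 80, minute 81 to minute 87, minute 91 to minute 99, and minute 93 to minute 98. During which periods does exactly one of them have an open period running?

minute 7 to minute 36, minute 37 to minute 75, minute 80 to minute 81, minute 82 to minute 87, minute 91 to minute 94, minute 95 to minute 99

Second set merges to minute 37 to minute 80, minute 81 to minute 87, minute 91 to minute 99.
Only in the first: minute 7 to minute 36, minute 80 to minute 81.
Only in the second: minute 37 to minute 75, minute 82 to minute 87, minute 91 to minute 94, minute 95 to minute 99.
Together these are the periods covered by exactly one.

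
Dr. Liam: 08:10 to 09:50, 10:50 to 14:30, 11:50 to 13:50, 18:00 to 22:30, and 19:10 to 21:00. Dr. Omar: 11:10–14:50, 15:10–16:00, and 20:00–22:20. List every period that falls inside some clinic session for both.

11:10–14:30, 20:00–22:20

First set merges to 08:10–09:50, 10:50–14:30, 18:00–22:30.
08:10–09:50: no overlap with the second set.
10:50–14:30 meets the second set on 11:10–14:30.
18:00–22:30 meets the second set on 20:00–22:20.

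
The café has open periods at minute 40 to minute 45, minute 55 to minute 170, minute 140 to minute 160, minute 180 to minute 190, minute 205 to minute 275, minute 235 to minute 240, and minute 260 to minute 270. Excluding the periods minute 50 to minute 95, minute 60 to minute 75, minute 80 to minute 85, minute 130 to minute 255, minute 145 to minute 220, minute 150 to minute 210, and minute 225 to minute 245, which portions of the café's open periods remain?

minute 40 to minute 45, minute 95 to minute 130, minute 255 to minute 275

Merge the first list: minute 40 to minute 45, minute 55 to minute 170, minute 180 to minute 190, minute 205 to minute 275.
Merge the second list: minute 50 to minute 95, minute 130 to minute 255.
minute 40 to minute 45: no B overlap → unchanged.
minute 55 to minute 170 minus B → minute 95 to minute 130.
minute 180 to minute 190: fully covered by B → removed.
minute 205 to minute 275 minus B → minute 255 to minute 275.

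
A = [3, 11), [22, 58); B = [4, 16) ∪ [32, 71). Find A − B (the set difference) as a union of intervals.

[3, 4) ∪ [22, 32)

[3, 11) \ B = [3, 4).
[22, 58) \ B = [22, 32).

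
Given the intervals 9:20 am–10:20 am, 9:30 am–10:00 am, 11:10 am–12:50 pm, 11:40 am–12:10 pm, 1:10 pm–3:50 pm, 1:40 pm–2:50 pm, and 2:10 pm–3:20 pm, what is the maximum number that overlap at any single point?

3

Sweep endpoints in order; track running count of active intervals.
Peak of 3 reached at 2:10 pm.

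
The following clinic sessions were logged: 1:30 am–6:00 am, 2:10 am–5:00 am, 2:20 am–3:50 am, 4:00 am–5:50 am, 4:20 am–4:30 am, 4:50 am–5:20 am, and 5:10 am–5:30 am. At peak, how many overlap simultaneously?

4

Walk the sorted start/end points keeping a running depth.
The depth first hits 4 at 4:20 am.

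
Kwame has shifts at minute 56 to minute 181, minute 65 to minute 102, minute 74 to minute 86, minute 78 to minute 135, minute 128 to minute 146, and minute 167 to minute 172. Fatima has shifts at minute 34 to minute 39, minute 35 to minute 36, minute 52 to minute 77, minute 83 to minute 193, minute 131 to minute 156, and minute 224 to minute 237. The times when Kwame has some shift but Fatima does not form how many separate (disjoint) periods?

First set merges to minute 56 to minute 181.
Second set merges to minute 34 to minute 39, minute 52 to minute 77, minute 83 to minute 193, minute 224 to minute 237.
A \ B = minute 77 to minute 83.
That is 1 disjoint piece.

1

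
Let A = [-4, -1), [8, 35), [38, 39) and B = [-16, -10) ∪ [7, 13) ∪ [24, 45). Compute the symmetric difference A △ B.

[-16, -10) ∪ [-4, -1) ∪ [7, 8) ∪ [13, 24) ∪ [35, 38) ∪ [39, 45)

Only in the first: [-4, -1), [13, 24).
Only in the second: [-16, -10), [7, 8), [35, 38), [39, 45).
Together these are the periods covered by exactly one.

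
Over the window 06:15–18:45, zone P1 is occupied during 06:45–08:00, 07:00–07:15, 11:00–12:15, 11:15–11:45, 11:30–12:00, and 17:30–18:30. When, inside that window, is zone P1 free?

06:15–06:45, 08:00–11:00, 12:15–17:30, 18:30–18:45

After merging, the occupied span is 06:45–08:00, 11:00–12:15, 17:30–18:30.
Gaps within 06:15–18:45: 06:15–06:45, 08:00–11:00, 12:15–17:30, 18:30–18:45.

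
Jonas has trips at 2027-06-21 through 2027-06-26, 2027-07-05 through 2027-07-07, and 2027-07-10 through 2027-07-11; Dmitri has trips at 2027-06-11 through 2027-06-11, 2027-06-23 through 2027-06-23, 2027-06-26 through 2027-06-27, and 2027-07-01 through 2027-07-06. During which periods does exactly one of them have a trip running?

2027-06-11 through 2027-06-11, 2027-06-21 through 2027-06-22, 2027-06-24 through 2027-06-25, 2027-06-27 through 2027-06-27, 2027-07-01 through 2027-07-04, 2027-07-07 through 2027-07-07, 2027-07-10 through 2027-07-11

Only in the first: 2027-06-21 through 2027-06-22, 2027-06-24 through 2027-06-25, 2027-07-07 through 2027-07-07, 2027-07-10 through 2027-07-11.
Only in the second: 2027-06-11 through 2027-06-11, 2027-06-27 through 2027-06-27, 2027-07-01 through 2027-07-04.
Together these are the periods covered by exactly one.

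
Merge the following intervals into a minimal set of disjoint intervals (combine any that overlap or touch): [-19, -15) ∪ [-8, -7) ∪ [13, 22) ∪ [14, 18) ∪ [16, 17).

[-19, -15) ∪ [-8, -7) ∪ [13, 22)

[-8, -7) is disjoint → start new block.
[13, 22) is disjoint → start new block.
[14, 18) overlaps/touches [13, 22) → extend to [13, 22).
[16, 17) overlaps/touches [13, 22) → extend to [13, 22).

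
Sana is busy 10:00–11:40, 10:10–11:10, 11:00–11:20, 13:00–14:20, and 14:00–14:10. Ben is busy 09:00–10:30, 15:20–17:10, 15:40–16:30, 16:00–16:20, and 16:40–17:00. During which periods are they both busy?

First set merges to 10:00–11:40, 13:00–14:20.
Second set merges to 09:00–10:30, 15:20–17:10.
10:00–11:40 meets the second set on 10:00–10:30.
13:00–14:20: no overlap with the second set.

10:00–10:30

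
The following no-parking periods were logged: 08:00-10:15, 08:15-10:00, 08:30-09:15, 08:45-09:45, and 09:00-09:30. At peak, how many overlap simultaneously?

5

Sweep endpoints in order; track running count of active intervals.
Peak of 5 reached at 09:00.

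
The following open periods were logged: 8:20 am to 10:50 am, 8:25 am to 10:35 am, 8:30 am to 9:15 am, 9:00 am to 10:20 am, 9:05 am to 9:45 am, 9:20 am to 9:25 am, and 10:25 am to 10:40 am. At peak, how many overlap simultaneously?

Sweep endpoints in order; track running count of active intervals.
Peak of 5 reached at 9:05 am.

5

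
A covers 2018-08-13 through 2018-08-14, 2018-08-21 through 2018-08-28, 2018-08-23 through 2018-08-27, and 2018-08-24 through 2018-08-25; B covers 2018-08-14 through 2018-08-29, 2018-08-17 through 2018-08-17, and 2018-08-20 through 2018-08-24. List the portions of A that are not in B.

Merge the first list: 2018-08-13 through 2018-08-14, 2018-08-21 through 2018-08-28.
Merge the second list: 2018-08-14 through 2018-08-29.
2018-08-13 through 2018-08-14 with B removed leaves 2018-08-13 through 2018-08-13.
2018-08-21 through 2018-08-28 lies entirely inside B → drops out.

2018-08-13 through 2018-08-13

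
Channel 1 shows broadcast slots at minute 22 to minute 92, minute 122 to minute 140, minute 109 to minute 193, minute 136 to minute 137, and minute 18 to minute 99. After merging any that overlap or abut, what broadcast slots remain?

Sort by start: minute 18 to minute 99, minute 22 to minute 92, minute 109 to minute 193, minute 122 to minute 140, minute 136 to minute 137.
minute 22 to minute 92 overlaps/touches minute 18 to minute 99 → extend to minute 18 to minute 99.
minute 109 to minute 193 is disjoint → start new block.
minute 122 to minute 140 overlaps/touches minute 109 to minute 193 → extend to minute 109 to minute 193.
minute 136 to minute 137 overlaps/touches minute 109 to minute 193 → extend to minute 109 to minute 193.

minute 18 to minute 99, minute 109 to minute 193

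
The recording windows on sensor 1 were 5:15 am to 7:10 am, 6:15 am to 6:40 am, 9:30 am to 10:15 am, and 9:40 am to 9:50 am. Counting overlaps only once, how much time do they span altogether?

2 h 40 min

Merged: 5:15 am-7:10 am, 9:30 am-10:15 am.
Lengths: 1 h 55 min + 45 min = 2 h 40 min.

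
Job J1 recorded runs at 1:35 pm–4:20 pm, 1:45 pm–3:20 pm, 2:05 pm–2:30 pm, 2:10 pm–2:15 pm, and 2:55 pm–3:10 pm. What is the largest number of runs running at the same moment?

Sweep endpoints in order; track running count of active intervals.
Peak of 4 reached at 2:10 pm.

4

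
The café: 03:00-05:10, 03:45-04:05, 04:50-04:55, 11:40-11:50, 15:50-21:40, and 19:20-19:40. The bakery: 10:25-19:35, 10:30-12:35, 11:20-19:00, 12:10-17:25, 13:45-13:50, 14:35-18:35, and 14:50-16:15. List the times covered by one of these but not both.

03:00–05:10, 10:25–11:40, 11:50–15:50, 19:35–21:40

First set merges to 03:00–05:10, 11:40–11:50, 15:50–21:40.
Second set merges to 10:25–19:35.
A \ B = 03:00–05:10, 19:35–21:40.
B \ A = 10:25–11:40, 11:50–15:50.
Union of the two gives the symmetric difference.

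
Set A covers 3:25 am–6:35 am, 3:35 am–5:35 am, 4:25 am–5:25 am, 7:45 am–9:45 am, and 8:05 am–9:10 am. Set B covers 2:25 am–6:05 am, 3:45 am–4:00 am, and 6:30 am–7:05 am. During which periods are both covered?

3:25 am-6:05 am, 6:30 am-6:35 am

Merge the first list: 3:25 am-6:35 am, 7:45 am-9:45 am.
Merge the second list: 2:25 am-6:05 am, 6:30 am-7:05 am.
3:25 am-6:35 am ∩ B → 3:25 am-6:05 am, 6:30 am-6:35 am.
7:45 am-9:45 am meets no B interval.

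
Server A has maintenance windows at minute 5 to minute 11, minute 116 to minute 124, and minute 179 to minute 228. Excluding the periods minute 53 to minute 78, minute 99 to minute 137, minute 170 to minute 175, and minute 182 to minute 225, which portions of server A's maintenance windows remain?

minute 5 to minute 11: nothing removed.
minute 116 to minute 124: entirely removed.
minute 179 to minute 228 \ B = minute 179 to minute 182, minute 225 to minute 228.

minute 5 to minute 11, minute 179 to minute 182, minute 225 to minute 228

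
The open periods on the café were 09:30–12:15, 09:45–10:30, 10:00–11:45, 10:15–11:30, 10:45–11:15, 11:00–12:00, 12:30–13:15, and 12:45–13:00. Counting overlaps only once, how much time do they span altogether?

3 h 30 min

Merged: 09:30–12:15, 12:30–13:15.
Lengths: 2 h 45 min + 45 min = 3 h 30 min.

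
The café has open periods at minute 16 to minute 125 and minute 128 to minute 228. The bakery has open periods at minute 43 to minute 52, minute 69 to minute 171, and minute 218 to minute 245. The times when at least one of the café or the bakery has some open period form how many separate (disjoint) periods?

1

A ∪ B = minute 16 to minute 245.
That is 1 disjoint piece.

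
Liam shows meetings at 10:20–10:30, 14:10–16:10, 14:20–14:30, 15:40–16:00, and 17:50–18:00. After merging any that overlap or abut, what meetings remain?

14:10–16:10 is disjoint → start new block.
14:20–14:30 overlaps/touches 14:10–16:10 → extend to 14:10–16:10.
15:40–16:00 overlaps/touches 14:10–16:10 → extend to 14:10–16:10.
17:50–18:00 is disjoint → start new block.

10:20–10:30, 14:10–16:10, 17:50–18:00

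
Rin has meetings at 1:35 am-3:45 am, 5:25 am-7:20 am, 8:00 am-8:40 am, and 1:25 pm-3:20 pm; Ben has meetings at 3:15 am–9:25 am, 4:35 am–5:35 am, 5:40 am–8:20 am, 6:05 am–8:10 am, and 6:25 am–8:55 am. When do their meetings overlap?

Merge the second list: 3:15 am–9:25 am.
1:35 am–3:45 am meets the second set on 3:15 am–3:45 am.
5:25 am–7:20 am meets the second set on 5:25 am–7:20 am.
8:00 am–8:40 am meets the second set on 8:00 am–8:40 am.
1:25 pm–3:20 pm: no overlap with the second set.

3:15 am–3:45 am, 5:25 am–7:20 am, 8:00 am–8:40 am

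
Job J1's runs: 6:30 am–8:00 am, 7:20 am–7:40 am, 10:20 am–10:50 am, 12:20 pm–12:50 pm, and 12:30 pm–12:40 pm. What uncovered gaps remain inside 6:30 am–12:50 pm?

The merged coverage is 6:30 am–8:00 am, 10:20 am–10:50 am, 12:20 pm–12:50 pm.
Uncovered inside 6:30 am–12:50 pm: 8:00 am–10:20 am, 10:50 am–12:20 pm.

8:00 am–10:20 am, 10:50 am–12:20 pm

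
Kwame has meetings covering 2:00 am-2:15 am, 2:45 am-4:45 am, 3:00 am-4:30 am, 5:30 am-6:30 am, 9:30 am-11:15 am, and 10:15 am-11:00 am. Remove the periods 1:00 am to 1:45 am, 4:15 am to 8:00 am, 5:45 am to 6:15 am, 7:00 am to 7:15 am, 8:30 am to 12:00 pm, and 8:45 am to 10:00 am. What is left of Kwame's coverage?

First set merges to 2:00 am–2:15 am, 2:45 am–4:45 am, 5:30 am–6:30 am, 9:30 am–11:15 am.
Second set merges to 1:00 am–1:45 am, 4:15 am–8:00 am, 8:30 am–12:00 pm.
2:00 am–2:15 am is untouched.
2:45 am–4:45 am with B removed leaves 2:45 am–4:15 am.
5:30 am–6:30 am lies entirely inside B → drops out.
9:30 am–11:15 am lies entirely inside B → drops out.

2:00 am–2:15 am, 2:45 am–4:15 am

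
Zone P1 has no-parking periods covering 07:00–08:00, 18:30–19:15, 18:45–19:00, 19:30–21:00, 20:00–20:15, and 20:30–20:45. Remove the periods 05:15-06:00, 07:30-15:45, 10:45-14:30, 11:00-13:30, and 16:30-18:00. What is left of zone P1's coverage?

Merge the first list: 07:00–08:00, 18:30–19:15, 19:30–21:00.
Merge the second list: 05:15–06:00, 07:30–15:45, 16:30–18:00.
07:00–08:00 minus B → 07:00–07:30.
18:30–19:15: no B overlap → unchanged.
19:30–21:00: no B overlap → unchanged.

07:00–07:30, 18:30–19:15, 19:30–21:00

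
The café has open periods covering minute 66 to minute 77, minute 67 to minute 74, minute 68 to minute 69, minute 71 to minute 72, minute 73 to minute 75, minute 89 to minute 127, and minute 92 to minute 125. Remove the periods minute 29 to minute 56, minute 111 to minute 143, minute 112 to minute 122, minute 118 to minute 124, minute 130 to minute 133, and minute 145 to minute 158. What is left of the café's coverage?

minute 66 to minute 77, minute 89 to minute 111

A, merged: minute 66 to minute 77, minute 89 to minute 127.
B, merged: minute 29 to minute 56, minute 111 to minute 143, minute 145 to minute 158.
minute 66 to minute 77: no B overlap → unchanged.
minute 89 to minute 127 minus B → minute 89 to minute 111.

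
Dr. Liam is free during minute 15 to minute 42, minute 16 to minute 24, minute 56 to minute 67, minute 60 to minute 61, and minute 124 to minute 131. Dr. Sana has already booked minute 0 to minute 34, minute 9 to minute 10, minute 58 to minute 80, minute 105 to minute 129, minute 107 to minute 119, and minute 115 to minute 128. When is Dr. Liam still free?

minute 34 to minute 42, minute 56 to minute 58, minute 129 to minute 131

A, merged: minute 15 to minute 42, minute 56 to minute 67, minute 124 to minute 131.
B, merged: minute 0 to minute 34, minute 58 to minute 80, minute 105 to minute 129.
minute 15 to minute 42 minus B → minute 34 to minute 42.
minute 56 to minute 67 minus B → minute 56 to minute 58.
minute 124 to minute 131 minus B → minute 129 to minute 131.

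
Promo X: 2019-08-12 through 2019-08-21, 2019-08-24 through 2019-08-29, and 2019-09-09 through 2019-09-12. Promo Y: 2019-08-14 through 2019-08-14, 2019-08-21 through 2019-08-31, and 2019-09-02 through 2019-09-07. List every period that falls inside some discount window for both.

2019-08-12 through 2019-08-21 meets the second set on 2019-08-14 through 2019-08-14, 2019-08-21 through 2019-08-21.
2019-08-24 through 2019-08-29 meets the second set on 2019-08-24 through 2019-08-29.
2019-09-09 through 2019-09-12: no overlap with the second set.

2019-08-14 through 2019-08-14, 2019-08-21 through 2019-08-21, 2019-08-24 through 2019-08-29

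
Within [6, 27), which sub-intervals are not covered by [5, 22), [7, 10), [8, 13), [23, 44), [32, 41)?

[22, 23)

After merging, the occupied span is [5, 22), [23, 44).
Gaps within [6, 27): [22, 23).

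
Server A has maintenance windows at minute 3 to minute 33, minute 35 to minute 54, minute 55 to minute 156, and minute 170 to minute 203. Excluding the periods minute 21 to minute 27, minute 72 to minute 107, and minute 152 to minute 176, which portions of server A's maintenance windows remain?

minute 3 to minute 21, minute 27 to minute 33, minute 35 to minute 54, minute 55 to minute 72, minute 107 to minute 152, minute 176 to minute 203

minute 3 to minute 33 minus B → minute 3 to minute 21, minute 27 to minute 33.
minute 35 to minute 54: no B overlap → unchanged.
minute 55 to minute 156 minus B → minute 55 to minute 72, minute 107 to minute 152.
minute 170 to minute 203 minus B → minute 176 to minute 203.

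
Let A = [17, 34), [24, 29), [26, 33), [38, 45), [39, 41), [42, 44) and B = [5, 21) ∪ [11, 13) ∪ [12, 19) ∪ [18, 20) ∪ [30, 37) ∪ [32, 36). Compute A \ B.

Merge the first list: [17, 34), [38, 45).
Merge the second list: [5, 21), [30, 37).
[17, 34) with B removed leaves [21, 30).
[38, 45) is untouched.

[21, 30) ∪ [38, 45)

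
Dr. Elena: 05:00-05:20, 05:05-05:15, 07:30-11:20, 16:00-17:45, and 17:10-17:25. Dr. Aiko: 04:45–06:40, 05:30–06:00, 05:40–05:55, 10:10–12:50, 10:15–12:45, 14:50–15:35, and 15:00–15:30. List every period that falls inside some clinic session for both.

A, merged: 05:00–05:20, 07:30–11:20, 16:00–17:45.
B, merged: 04:45–06:40, 10:10–12:50, 14:50–15:35.
05:00–05:20 meets the second set on 05:00–05:20.
07:30–11:20 meets the second set on 10:10–11:20.
16:00–17:45: no overlap with the second set.

05:00–05:20, 10:10–11:20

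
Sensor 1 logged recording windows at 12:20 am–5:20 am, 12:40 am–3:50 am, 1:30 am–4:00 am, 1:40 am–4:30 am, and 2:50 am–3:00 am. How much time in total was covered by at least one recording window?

5 h

Merged: 12:20 am–5:20 am.
Length: 5 h.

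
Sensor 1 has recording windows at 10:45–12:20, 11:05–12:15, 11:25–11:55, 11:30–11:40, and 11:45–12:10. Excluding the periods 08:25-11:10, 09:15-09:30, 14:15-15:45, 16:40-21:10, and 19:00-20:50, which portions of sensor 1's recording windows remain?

11:10–12:20

A, merged: 10:45–12:20.
B, merged: 08:25–11:10, 14:15–15:45, 16:40–21:10.
10:45–12:20 \ B = 11:10–12:20.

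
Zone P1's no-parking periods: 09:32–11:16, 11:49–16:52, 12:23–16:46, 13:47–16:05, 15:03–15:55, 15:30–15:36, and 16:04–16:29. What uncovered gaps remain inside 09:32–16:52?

After merging, the occupied span is 09:32–11:16, 11:49–16:52.
Gaps within 09:32–16:52: 11:16–11:49.

11:16–11:49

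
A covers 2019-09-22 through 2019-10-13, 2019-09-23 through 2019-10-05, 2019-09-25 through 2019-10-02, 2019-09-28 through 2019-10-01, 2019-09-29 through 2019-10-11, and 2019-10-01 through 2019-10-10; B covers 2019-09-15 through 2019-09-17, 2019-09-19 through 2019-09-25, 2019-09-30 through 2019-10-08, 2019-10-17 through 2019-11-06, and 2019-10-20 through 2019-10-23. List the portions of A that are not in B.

2019-09-26 through 2019-09-29, 2019-10-09 through 2019-10-13

Merge the first list: 2019-09-22 through 2019-10-13.
Merge the second list: 2019-09-15 through 2019-09-17, 2019-09-19 through 2019-09-25, 2019-09-30 through 2019-10-08, 2019-10-17 through 2019-11-06.
2019-09-22 through 2019-10-13 minus B → 2019-09-26 through 2019-09-29, 2019-10-09 through 2019-10-13.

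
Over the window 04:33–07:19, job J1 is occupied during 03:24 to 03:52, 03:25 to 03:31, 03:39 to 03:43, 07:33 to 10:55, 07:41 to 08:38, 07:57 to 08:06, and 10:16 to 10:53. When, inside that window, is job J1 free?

The merged coverage is 03:24–03:52, 07:33–10:55.
Uncovered inside 04:33–07:19: 04:33–07:19.

04:33–07:19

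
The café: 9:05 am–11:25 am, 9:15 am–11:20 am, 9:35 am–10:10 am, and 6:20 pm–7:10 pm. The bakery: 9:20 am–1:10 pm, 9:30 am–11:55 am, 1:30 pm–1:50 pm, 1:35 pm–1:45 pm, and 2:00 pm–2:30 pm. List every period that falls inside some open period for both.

First set merges to 9:05 am-11:25 am, 6:20 pm-7:10 pm.
Second set merges to 9:20 am-1:10 pm, 1:30 pm-1:50 pm, 2:00 pm-2:30 pm.
9:05 am-11:25 am meets the second set on 9:20 am-11:25 am.
6:20 pm-7:10 pm: no overlap with the second set.

9:20 am-11:25 am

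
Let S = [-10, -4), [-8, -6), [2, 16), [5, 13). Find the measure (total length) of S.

20

Merged: [-10, -4), [2, 16).
Lengths: 6 + 14 = 20.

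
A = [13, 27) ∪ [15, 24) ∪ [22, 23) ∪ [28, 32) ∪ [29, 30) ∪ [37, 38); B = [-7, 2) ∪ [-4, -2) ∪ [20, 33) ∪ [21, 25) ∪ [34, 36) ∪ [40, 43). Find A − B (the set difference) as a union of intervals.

Merge the first list: [13, 27), [28, 32), [37, 38).
Merge the second list: [-7, 2), [20, 33), [34, 36), [40, 43).
[13, 27) minus B → [13, 20).
[28, 32): fully covered by B → removed.
[37, 38): no B overlap → unchanged.

[13, 20) ∪ [37, 38)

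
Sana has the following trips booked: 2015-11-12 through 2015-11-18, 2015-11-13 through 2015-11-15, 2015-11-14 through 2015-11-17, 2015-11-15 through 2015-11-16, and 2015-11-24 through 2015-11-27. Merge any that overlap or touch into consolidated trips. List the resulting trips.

2015-11-13 through 2015-11-15 overlaps/touches 2015-11-12 through 2015-11-18 → extend to 2015-11-12 through 2015-11-18.
2015-11-14 through 2015-11-17 overlaps/touches 2015-11-12 through 2015-11-18 → extend to 2015-11-12 through 2015-11-18.
2015-11-15 through 2015-11-16 overlaps/touches 2015-11-12 through 2015-11-18 → extend to 2015-11-12 through 2015-11-18.
2015-11-24 through 2015-11-27 is disjoint → start new block.

2015-11-12 through 2015-11-18, 2015-11-24 through 2015-11-27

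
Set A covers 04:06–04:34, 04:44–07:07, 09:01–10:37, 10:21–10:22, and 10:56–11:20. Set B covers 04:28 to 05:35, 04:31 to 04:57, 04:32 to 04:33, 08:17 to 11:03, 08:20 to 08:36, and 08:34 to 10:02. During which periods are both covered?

A, merged: 04:06-04:34, 04:44-07:07, 09:01-10:37, 10:56-11:20.
B, merged: 04:28-05:35, 08:17-11:03.
04:06-04:34 meets the second set on 04:28-04:34.
04:44-07:07 meets the second set on 04:44-05:35.
09:01-10:37 meets the second set on 09:01-10:37.
10:56-11:20 meets the second set on 10:56-11:03.

04:28-04:34, 04:44-05:35, 09:01-10:37, 10:56-11:03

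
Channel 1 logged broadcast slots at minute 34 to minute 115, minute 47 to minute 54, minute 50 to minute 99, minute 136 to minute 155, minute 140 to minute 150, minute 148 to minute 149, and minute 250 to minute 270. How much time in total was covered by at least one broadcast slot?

Merged: minute 34 to minute 115, minute 136 to minute 155, minute 250 to minute 270.
Lengths: 81 minutes + 19 minutes + 20 minutes = 120 minutes.

120 minutes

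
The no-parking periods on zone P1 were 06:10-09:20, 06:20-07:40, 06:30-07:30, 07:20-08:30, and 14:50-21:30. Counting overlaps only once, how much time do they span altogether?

9 h 50 min

Merged: 06:10–09:20, 14:50–21:30.
Lengths: 3 h 10 min + 6 h 40 min = 9 h 50 min.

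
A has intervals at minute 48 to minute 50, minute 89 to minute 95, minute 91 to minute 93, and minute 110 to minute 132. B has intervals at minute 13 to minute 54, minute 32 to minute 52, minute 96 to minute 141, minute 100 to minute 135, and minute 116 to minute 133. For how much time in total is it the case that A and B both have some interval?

24 minutes

A, merged: minute 48 to minute 50, minute 89 to minute 95, minute 110 to minute 132.
B, merged: minute 13 to minute 54, minute 96 to minute 141.
A ∩ B = minute 48 to minute 50, minute 110 to minute 132.
Total: 2 minutes + 22 minutes = 24 minutes.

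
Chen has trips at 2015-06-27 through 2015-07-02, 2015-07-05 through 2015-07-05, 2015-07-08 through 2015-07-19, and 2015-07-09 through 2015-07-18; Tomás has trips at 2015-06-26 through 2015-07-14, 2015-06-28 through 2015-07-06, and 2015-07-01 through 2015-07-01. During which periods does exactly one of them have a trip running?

2015-06-26 through 2015-06-26, 2015-07-03 through 2015-07-04, 2015-07-06 through 2015-07-07, 2015-07-15 through 2015-07-19

A, merged: 2015-06-27 through 2015-07-02, 2015-07-05 through 2015-07-05, 2015-07-08 through 2015-07-19.
B, merged: 2015-06-26 through 2015-07-14.
Only in the first: 2015-07-15 through 2015-07-19.
Only in the second: 2015-06-26 through 2015-06-26, 2015-07-03 through 2015-07-04, 2015-07-06 through 2015-07-07.
Together these are the periods covered by exactly one.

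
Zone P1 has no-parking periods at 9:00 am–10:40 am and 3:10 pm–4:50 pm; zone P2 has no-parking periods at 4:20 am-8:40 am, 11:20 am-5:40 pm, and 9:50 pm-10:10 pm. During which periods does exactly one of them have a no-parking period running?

Only in the first: 9:00 am–10:40 am.
Only in the second: 4:20 am–8:40 am, 11:20 am–3:10 pm, 4:50 pm–5:40 pm, 9:50 pm–10:10 pm.
Together these are the periods covered by exactly one.

4:20 am–8:40 am, 9:00 am–10:40 am, 11:20 am–3:10 pm, 4:50 pm–5:40 pm, 9:50 pm–10:10 pm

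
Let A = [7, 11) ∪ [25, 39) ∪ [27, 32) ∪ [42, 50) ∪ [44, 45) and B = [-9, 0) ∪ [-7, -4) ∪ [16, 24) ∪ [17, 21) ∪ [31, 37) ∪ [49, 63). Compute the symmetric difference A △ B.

First set merges to [7, 11), [25, 39), [42, 50).
Second set merges to [-9, 0), [16, 24), [31, 37), [49, 63).
A \ B = [7, 11), [25, 31), [37, 39), [42, 49).
B \ A = [-9, 0), [16, 24), [50, 63).
Union of the two gives the symmetric difference.

[-9, 0) ∪ [7, 11) ∪ [16, 24) ∪ [25, 31) ∪ [37, 39) ∪ [42, 49) ∪ [50, 63)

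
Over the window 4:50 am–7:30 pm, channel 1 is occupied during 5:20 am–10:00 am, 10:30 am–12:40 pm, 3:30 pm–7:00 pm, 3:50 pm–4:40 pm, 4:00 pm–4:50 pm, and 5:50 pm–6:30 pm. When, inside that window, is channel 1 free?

The merged coverage is 5:20 am-10:00 am, 10:30 am-12:40 pm, 3:30 pm-7:00 pm.
Complement within 4:50 am-7:30 pm: 4:50 am-5:20 am, 10:00 am-10:30 am, 12:40 pm-3:30 pm, 7:00 pm-7:30 pm.

4:50 am-5:20 am, 10:00 am-10:30 am, 12:40 pm-3:30 pm, 7:00 pm-7:30 pm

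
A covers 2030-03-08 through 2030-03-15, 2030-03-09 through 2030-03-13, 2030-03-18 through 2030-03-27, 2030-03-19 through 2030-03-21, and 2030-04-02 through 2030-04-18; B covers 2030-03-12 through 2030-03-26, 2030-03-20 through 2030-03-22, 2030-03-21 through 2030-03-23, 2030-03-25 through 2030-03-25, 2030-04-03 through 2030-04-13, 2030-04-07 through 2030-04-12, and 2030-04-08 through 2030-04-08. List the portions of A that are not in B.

2030-03-08 through 2030-03-11, 2030-03-27 through 2030-03-27, 2030-04-02 through 2030-04-02, 2030-04-14 through 2030-04-18

A, merged: 2030-03-08 through 2030-03-15, 2030-03-18 through 2030-03-27, 2030-04-02 through 2030-04-18.
B, merged: 2030-03-12 through 2030-03-26, 2030-04-03 through 2030-04-13.
2030-03-08 through 2030-03-15 with B removed leaves 2030-03-08 through 2030-03-11.
2030-03-18 through 2030-03-27 with B removed leaves 2030-03-27 through 2030-03-27.
2030-04-02 through 2030-04-18 with B removed leaves 2030-04-02 through 2030-04-02, 2030-04-14 through 2030-04-18.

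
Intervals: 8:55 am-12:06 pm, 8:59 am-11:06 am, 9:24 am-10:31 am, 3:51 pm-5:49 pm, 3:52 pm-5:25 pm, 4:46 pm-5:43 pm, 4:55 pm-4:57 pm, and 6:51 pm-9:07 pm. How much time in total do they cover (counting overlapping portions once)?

7 h 25 min

Merged: 8:55 am-12:06 pm, 3:51 pm-5:49 pm, 6:51 pm-9:07 pm.
Lengths: 3 h 11 min + 1 h 58 min + 2 h 16 min = 7 h 25 min.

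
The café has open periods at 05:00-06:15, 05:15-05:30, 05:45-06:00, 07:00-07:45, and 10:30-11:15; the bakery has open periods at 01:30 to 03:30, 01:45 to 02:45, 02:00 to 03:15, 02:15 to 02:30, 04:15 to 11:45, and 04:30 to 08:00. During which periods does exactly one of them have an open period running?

01:30-03:30, 04:15-05:00, 06:15-07:00, 07:45-10:30, 11:15-11:45

First set merges to 05:00-06:15, 07:00-07:45, 10:30-11:15.
Second set merges to 01:30-03:30, 04:15-11:45.
Only in the first: none.
Only in the second: 01:30-03:30, 04:15-05:00, 06:15-07:00, 07:45-10:30, 11:15-11:45.
Together these are the periods covered by exactly one.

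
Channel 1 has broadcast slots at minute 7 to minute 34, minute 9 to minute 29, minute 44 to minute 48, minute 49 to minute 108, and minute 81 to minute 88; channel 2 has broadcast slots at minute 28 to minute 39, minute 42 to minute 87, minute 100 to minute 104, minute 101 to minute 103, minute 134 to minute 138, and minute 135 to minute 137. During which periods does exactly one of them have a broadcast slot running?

Merge the first list: minute 7 to minute 34, minute 44 to minute 48, minute 49 to minute 108.
Merge the second list: minute 28 to minute 39, minute 42 to minute 87, minute 100 to minute 104, minute 134 to minute 138.
A but not B: minute 7 to minute 28, minute 87 to minute 100, minute 104 to minute 108.
B but not A: minute 34 to minute 39, minute 42 to minute 44, minute 48 to minute 49, minute 134 to minute 138.
Combining gives A △ B.

minute 7 to minute 28, minute 34 to minute 39, minute 42 to minute 44, minute 48 to minute 49, minute 87 to minute 100, minute 104 to minute 108, minute 134 to minute 138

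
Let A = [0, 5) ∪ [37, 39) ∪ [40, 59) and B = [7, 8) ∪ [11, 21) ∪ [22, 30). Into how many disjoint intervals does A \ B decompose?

3

A \ B = [0, 5), [37, 39), [40, 59).
That is 3 disjoint pieces.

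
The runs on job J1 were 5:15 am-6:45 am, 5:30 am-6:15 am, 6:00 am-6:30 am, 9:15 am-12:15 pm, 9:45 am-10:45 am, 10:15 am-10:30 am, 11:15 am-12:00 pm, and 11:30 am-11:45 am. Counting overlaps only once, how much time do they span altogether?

Merged: 5:15 am–6:45 am, 9:15 am–12:15 pm.
Lengths: 1 h 30 min + 3 h = 4 h 30 min.

4 h 30 min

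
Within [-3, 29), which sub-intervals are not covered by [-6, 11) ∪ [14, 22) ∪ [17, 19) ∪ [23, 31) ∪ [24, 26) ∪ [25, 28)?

After merging, the occupied span is [-6, 11), [14, 22), [23, 31).
Gaps within [-3, 29): [11, 14), [22, 23).

[11, 14) ∪ [22, 23)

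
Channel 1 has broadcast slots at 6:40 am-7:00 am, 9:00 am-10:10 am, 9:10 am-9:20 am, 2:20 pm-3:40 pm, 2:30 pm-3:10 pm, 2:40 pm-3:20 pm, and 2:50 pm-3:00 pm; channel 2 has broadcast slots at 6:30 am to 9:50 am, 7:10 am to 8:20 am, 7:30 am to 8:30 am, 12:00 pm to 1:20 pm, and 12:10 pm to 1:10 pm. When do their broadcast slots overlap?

6:40 am–7:00 am, 9:00 am–9:50 am

First set merges to 6:40 am–7:00 am, 9:00 am–10:10 am, 2:20 pm–3:40 pm.
Second set merges to 6:30 am–9:50 am, 12:00 pm–1:20 pm.
6:40 am–7:00 am ∩ B → 6:40 am–7:00 am.
9:00 am–10:10 am ∩ B → 9:00 am–9:50 am.
2:20 pm–3:40 pm meets no B interval.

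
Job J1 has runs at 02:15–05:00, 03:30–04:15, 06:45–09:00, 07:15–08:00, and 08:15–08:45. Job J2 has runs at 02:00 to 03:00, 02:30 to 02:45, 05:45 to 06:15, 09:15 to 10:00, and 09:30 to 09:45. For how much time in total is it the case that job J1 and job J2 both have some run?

45 min

First set merges to 02:15–05:00, 06:45–09:00.
Second set merges to 02:00–03:00, 05:45–06:15, 09:15–10:00.
A ∩ B = 02:15–03:00.
Total: 45 min.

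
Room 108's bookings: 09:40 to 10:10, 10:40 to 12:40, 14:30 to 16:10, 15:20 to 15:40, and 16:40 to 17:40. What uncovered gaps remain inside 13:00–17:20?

Covered (merged): 09:40–10:10, 10:40–12:40, 14:30–16:10, 16:40–17:40.
Uncovered inside 13:00–17:20: 13:00–14:30, 16:10–16:40.

13:00–14:30, 16:10–16:40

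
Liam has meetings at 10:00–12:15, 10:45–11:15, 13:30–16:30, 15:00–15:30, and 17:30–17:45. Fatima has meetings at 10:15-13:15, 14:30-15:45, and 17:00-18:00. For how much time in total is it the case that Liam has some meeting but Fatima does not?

2 h

A, merged: 10:00–12:15, 13:30–16:30, 17:30–17:45.
A \ B = 10:00–10:15, 13:30–14:30, 15:45–16:30.
Total: 15 min + 1 h + 45 min = 2 h.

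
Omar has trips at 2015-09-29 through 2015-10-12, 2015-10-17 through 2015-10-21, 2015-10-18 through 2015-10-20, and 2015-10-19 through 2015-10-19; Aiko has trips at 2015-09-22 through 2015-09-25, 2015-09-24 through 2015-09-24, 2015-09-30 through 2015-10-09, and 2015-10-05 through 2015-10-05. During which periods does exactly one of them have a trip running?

2015-09-22 through 2015-09-25, 2015-09-29 through 2015-09-29, 2015-10-10 through 2015-10-12, 2015-10-17 through 2015-10-21

First set merges to 2015-09-29 through 2015-10-12, 2015-10-17 through 2015-10-21.
Second set merges to 2015-09-22 through 2015-09-25, 2015-09-30 through 2015-10-09.
Only in the first: 2015-09-29 through 2015-09-29, 2015-10-10 through 2015-10-12, 2015-10-17 through 2015-10-21.
Only in the second: 2015-09-22 through 2015-09-25.
Together these are the periods covered by exactly one.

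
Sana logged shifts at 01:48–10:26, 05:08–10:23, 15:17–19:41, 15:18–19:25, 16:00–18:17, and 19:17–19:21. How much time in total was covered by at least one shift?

13 h 2 min

Merged: 01:48–10:26, 15:17–19:41.
Lengths: 8 h 38 min + 4 h 24 min = 13 h 2 min.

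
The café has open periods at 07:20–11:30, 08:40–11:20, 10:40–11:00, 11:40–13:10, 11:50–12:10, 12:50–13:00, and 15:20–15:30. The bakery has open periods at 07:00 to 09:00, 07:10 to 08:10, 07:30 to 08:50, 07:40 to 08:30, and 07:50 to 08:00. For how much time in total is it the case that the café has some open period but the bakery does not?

4 h 10 min

First set merges to 07:20-11:30, 11:40-13:10, 15:20-15:30.
Second set merges to 07:00-09:00.
A \ B = 09:00-11:30, 11:40-13:10, 15:20-15:30.
Total: 2 h 30 min + 1 h 30 min + 10 min = 4 h 10 min.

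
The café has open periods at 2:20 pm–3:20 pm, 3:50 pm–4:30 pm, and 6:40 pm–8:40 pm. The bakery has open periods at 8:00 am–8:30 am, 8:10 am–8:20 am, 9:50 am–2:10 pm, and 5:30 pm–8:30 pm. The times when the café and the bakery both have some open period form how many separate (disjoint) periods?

1

Second set merges to 8:00 am–8:30 am, 9:50 am–2:10 pm, 5:30 pm–8:30 pm.
A ∩ B = 6:40 pm–8:30 pm.
That is 1 disjoint piece.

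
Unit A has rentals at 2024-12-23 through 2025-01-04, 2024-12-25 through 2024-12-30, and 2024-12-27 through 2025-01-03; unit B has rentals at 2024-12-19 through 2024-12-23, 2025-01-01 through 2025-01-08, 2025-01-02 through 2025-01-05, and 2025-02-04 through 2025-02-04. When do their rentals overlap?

2024-12-23 through 2024-12-23, 2025-01-01 through 2025-01-04

First set merges to 2024-12-23 through 2025-01-04.
Second set merges to 2024-12-19 through 2024-12-23, 2025-01-01 through 2025-01-08, 2025-02-04 through 2025-02-04.
2024-12-23 through 2025-01-04 meets the second set on 2024-12-23 through 2024-12-23, 2025-01-01 through 2025-01-04.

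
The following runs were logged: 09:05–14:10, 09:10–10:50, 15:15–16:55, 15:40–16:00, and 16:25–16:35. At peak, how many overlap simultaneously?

At 09:10, 2 of the intervals are simultaneously active.
No point has more.

2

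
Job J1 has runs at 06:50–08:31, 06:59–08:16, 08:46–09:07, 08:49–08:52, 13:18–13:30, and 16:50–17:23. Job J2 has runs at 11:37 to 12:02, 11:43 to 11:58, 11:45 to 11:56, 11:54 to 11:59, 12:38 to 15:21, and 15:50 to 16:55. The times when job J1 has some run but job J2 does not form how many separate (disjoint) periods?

3

Merge the first list: 06:50–08:31, 08:46–09:07, 13:18–13:30, 16:50–17:23.
Merge the second list: 11:37–12:02, 12:38–15:21, 15:50–16:55.
A \ B = 06:50–08:31, 08:46–09:07, 16:55–17:23.
That is 3 disjoint pieces.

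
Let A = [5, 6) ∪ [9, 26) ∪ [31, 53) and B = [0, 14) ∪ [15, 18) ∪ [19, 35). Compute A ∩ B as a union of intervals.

[5, 6) ∪ [9, 14) ∪ [15, 18) ∪ [19, 26) ∪ [31, 35)

[5, 6) ∩ B → [5, 6).
[9, 26) ∩ B → [9, 14), [15, 18), [19, 26).
[31, 53) ∩ B → [31, 35).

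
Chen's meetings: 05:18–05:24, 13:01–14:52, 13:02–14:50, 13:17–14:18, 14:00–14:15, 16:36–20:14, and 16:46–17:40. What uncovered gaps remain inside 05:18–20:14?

The merged coverage is 05:18-05:24, 13:01-14:52, 16:36-20:14.
Uncovered inside 05:18-20:14: 05:24-13:01, 14:52-16:36.

05:24-13:01, 14:52-16:36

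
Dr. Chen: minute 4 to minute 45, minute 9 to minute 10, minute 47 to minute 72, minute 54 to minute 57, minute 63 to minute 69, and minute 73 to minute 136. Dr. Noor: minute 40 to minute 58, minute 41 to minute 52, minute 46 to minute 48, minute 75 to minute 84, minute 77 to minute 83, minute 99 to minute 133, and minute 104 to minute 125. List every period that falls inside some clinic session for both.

First set merges to minute 4 to minute 45, minute 47 to minute 72, minute 73 to minute 136.
Second set merges to minute 40 to minute 58, minute 75 to minute 84, minute 99 to minute 133.
minute 4 to minute 45 overlaps B on minute 40 to minute 45.
minute 47 to minute 72 overlaps B on minute 47 to minute 58.
minute 73 to minute 136 overlaps B on minute 75 to minute 84, minute 99 to minute 133.

minute 40 to minute 45, minute 47 to minute 58, minute 75 to minute 84, minute 99 to minute 133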